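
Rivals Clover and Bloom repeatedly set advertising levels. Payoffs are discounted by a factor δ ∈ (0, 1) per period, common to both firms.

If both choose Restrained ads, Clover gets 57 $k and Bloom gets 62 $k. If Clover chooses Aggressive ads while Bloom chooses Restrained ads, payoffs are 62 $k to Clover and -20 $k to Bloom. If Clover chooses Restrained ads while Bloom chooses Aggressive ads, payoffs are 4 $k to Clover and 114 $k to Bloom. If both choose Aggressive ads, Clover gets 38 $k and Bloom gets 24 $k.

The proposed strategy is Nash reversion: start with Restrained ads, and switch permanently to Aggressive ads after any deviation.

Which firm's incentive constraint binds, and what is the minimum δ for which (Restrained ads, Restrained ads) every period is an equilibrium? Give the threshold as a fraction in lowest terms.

Clover: cooperation gives 57 each period; deviation gives 62 once then 38 forever.
  57/(1−δ) ≥ 62 + 38δ/(1−δ) ⇒ δ ≥ 5/24.
Bloom: cooperation gives 62 each period; deviation gives 114 once then 24 forever.
  δ ≥ 52/90 = 26/45.
Both must hold, so the binding constraint is Bloom's: δ ≥ 26/45.

Bloom; δ ≥ 26/45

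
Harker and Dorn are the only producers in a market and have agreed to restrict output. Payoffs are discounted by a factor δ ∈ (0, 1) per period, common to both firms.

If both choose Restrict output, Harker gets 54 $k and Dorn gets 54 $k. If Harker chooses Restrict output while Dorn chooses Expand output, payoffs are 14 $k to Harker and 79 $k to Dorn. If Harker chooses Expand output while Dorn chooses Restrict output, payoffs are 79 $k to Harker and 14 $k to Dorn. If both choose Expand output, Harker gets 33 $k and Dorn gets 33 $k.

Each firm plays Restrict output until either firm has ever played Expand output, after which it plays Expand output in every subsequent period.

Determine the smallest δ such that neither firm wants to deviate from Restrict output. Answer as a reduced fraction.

54/(1−δ) ≥ 79 + 33δ/(1−δ)
54 ≥ 79 − 46δ
δ ≥ 25/46.

25/46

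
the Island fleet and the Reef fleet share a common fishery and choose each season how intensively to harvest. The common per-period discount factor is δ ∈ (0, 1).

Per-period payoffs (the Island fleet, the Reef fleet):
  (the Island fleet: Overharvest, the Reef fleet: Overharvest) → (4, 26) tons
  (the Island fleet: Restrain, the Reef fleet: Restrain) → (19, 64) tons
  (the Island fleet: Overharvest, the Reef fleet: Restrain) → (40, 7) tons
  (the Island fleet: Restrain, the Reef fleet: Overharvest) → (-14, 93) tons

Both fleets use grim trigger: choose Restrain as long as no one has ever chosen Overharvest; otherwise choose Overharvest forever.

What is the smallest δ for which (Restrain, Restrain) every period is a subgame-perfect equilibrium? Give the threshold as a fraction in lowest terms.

the Island fleet: cooperation gives 19 each period; deviation gives 40 once then 4 forever.
  19/(1−δ) ≥ 40 + 4δ/(1−δ) ⇒ δ ≥ 21/36 = 7/12.
the Reef fleet: cooperation gives 64 each period; deviation gives 93 once then 26 forever.
  δ ≥ 29/67.
Both must hold, so the binding constraint is the Island fleet's: δ ≥ 7/12.

7/12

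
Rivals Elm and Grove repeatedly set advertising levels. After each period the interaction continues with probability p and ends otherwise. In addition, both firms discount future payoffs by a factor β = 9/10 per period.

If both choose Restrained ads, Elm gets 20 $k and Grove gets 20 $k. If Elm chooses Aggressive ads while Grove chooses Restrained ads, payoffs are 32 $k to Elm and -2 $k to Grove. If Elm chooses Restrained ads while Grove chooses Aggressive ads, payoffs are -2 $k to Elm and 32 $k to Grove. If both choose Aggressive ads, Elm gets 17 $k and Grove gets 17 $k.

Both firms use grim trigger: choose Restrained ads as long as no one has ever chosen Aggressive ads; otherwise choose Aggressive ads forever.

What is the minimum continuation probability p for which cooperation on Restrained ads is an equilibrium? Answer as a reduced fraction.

Expected continuation weight on next period's payoff is β·p = 9/10·p, which plays the role of the discount factor.
Cooperation requires 9/10·p ≥ (32−20)/(32−17) = 4/5, hence p ≥ 8/9.

8/9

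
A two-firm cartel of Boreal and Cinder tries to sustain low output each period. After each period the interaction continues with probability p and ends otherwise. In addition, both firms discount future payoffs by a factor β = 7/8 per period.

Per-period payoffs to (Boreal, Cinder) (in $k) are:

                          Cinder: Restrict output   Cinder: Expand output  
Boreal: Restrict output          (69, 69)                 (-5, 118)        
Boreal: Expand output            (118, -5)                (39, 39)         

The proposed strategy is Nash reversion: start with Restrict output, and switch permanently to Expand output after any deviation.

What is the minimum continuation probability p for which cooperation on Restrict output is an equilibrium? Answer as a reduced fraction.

With continuation probability p and discount β, the effective per-period discount factor is βp.
Grim-trigger IC: βp ≥ (118−69)/(118−39) = 49/79.
So p ≥ (49/79)/(7/8) = 56/79.

56/79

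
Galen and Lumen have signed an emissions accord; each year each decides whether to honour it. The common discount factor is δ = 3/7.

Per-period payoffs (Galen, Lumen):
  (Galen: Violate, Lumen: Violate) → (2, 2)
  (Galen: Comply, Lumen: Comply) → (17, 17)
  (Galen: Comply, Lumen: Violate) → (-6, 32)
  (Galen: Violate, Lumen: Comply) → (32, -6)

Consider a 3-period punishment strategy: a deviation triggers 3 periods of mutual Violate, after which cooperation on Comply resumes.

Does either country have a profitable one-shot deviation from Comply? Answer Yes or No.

Yes

A one-shot deviation gives 32 now, then 2 for 3 periods, then back to 17.
Gain from deviating: (32−17) today; loss: (17−2) in each of the next 3 periods.
No-deviation condition: (17−2)(δ+…+δ^3) ≥ 32−17, i.e. δ+…+δ^3 ≥ 1.
At δ = 3/7: δ+…+δ^3 = 0.6910 < 1.0000.
So cooperation is not sustainable.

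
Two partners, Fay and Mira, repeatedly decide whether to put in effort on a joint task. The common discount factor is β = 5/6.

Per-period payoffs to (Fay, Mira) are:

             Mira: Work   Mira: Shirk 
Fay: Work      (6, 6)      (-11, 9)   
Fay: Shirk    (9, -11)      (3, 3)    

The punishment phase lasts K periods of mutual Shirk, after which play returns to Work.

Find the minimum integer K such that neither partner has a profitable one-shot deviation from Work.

Need Σ_{k=1}^{K} β^k ≥ (9−6)/(6−3) = 1.0000 at β = 5/6.
At K = 1 the sum is 0.8333 < 1.0000; at K = 2 it is 1.5278 ≥ 1.0000.
So the minimum punishment length is K = 2.

2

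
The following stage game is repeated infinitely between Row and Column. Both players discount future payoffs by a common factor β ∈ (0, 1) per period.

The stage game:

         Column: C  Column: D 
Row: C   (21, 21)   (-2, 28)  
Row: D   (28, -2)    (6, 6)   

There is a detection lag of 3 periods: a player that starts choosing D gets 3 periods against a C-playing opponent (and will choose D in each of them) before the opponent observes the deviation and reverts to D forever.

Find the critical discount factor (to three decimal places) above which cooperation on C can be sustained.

0.683

A deviator earns 28 for 3 periods, then 6 forever; cooperating earns 21 forever. Multiplying the IC by (1−β):
21 ≥ 28(1−β^3) + 6β^3, so 22·β^3 ≥ 7 and β^3 ≥ 7/22.
β ≥ (7/22)^(1/3) ≈ 0.683.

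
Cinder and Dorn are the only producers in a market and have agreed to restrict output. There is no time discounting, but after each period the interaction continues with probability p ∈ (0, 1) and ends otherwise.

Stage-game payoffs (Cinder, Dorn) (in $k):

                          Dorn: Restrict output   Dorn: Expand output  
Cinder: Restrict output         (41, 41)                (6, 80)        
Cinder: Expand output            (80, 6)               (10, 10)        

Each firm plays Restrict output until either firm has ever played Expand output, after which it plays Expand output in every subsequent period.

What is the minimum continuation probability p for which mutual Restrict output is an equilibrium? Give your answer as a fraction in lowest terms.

39/70

With no time discounting, the continuation probability p plays the role of the discount factor.
Grim-trigger IC: 41/(1−p) ≥ 80 + 10p/(1−p) ⇒ p ≥ (80−41)/(80−10) = 39/70.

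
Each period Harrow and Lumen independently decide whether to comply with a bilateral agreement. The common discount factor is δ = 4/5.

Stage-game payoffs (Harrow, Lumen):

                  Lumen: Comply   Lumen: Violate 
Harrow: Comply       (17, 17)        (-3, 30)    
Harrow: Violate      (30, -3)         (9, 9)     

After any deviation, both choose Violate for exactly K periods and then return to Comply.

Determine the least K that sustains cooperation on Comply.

No profitable deviation requires (17−9)(δ+…+δ^K) ≥ 30−17, i.e. δ+…+δ^K ≥ 13/8 ≈ 1.6250.
With δ = 4/5, the partial sums are K=1: 0.8000, K=2: 1.4400, K=3: 1.9520.
K = 3 is the first length at which the sum reaches 1.6250.

3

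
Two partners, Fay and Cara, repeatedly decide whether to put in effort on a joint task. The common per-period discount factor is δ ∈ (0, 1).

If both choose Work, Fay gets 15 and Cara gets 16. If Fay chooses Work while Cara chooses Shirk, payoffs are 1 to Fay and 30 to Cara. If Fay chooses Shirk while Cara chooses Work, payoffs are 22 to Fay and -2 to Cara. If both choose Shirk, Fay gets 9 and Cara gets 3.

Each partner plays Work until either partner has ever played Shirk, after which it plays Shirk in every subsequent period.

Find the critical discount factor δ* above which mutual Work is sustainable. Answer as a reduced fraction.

7/13

For Fay: deviation gain 22−15 = 7, per-period punishment loss 15−9 = 6. IC gives δ ≥ 7/13.
For Cara: gain 14, loss 13 per period, so δ ≥ 14/27.
The tighter constraint is Fay's, so cooperation needs δ ≥ 7/13.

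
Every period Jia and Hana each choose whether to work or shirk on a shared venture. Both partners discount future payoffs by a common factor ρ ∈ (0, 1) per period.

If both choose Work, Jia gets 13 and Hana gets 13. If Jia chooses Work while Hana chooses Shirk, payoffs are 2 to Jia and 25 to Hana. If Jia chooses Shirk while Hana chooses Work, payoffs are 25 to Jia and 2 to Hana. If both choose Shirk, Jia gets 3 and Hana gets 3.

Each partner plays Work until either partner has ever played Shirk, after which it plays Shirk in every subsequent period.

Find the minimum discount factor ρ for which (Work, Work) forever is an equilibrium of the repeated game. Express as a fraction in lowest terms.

Under grim trigger the critical discount factor is (T−C)/(T−P) with T = 25, C = 13, P = 3.
ρ* = (25−13)/(25−3) = 12/22 = 6/11.

6/11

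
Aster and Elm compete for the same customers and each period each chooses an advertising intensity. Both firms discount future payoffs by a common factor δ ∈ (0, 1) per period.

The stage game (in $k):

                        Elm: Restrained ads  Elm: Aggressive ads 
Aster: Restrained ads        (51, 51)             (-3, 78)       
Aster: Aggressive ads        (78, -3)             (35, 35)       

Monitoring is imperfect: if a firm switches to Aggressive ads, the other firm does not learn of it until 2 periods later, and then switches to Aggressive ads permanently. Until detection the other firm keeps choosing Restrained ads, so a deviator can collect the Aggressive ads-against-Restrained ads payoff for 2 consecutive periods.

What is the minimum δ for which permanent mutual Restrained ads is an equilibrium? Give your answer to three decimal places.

0.792

A deviator earns 78 for 2 periods, then 35 forever; cooperating earns 51 forever. Multiplying the IC by (1−δ):
51 ≥ 78(1−δ^2) + 35δ^2, so 43·δ^2 ≥ 27 and δ^2 ≥ 27/43.
δ ≥ (27/43)^(1/2) ≈ 0.792.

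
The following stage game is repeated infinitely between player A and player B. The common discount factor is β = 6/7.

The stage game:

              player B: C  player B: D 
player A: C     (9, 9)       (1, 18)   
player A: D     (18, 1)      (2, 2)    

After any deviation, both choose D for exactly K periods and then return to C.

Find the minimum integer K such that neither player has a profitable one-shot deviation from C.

IC: β(1−β^K)/(1−β) ≥ (18−9)/(9−2) = 9/7.
With β = 6/7: need 1 − β^K ≥ 9/7·(1−6/7)/(6/7), i.e. β^K ≤ 0.7857.
Since (6/7)^1 = 0.8571 and (6/7)^2 = 0.7347, the smallest such K is 2.

2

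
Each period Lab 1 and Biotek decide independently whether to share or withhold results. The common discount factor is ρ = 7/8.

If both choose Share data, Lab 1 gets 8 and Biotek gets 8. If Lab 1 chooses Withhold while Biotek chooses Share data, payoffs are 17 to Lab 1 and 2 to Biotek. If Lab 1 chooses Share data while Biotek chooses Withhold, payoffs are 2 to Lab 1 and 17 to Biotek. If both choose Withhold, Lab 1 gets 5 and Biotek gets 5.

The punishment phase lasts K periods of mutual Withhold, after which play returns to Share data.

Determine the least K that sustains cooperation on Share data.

No profitable deviation requires (8−5)(ρ+…+ρ^K) ≥ 17−8, i.e. ρ+…+ρ^K ≥ 3 ≈ 3.0000.
With ρ = 7/8, the partial sums are K=1: 0.8750, K=2: 1.6406, K=3: 2.3105, K=4: 2.8967, K=5: 3.4096.
K = 5 is the first length at which the sum reaches 3.0000.

5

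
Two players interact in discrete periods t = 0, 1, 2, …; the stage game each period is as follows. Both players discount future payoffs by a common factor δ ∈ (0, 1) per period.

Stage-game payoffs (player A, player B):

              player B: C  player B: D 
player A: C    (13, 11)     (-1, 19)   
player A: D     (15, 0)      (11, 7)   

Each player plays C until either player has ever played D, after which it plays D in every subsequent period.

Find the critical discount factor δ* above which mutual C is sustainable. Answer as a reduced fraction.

2/3

player A's threshold: (15−13)/(15−11) = 1/2.
player B's threshold: (19−11)/(19−7) = 2/3.
1/2 < 2/3, so player B binds and δ* = 2/3.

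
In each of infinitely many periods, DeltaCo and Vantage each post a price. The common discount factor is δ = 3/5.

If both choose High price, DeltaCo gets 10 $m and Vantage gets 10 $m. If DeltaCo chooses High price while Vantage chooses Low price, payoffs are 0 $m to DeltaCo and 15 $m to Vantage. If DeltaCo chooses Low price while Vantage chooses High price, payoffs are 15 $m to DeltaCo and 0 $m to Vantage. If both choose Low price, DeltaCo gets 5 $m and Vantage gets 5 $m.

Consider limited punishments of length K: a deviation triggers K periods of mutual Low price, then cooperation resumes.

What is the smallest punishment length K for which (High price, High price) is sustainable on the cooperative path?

3

Need Σ_{k=1}^{K} δ^k ≥ (15−10)/(10−5) = 1.0000 at δ = 3/5.
At K = 2 the sum is 0.9600 < 1.0000; at K = 3 it is 1.1760 ≥ 1.0000.
So the minimum punishment length is K = 3.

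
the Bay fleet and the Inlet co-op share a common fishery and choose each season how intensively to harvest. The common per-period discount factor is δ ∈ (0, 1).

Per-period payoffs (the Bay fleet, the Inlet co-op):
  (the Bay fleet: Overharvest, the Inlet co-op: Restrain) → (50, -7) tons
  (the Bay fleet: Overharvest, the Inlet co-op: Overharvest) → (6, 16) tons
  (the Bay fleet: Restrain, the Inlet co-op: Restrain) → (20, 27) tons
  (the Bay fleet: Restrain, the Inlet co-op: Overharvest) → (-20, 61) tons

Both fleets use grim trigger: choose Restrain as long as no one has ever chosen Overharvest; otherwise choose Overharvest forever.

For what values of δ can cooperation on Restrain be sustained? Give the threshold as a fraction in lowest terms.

34/45

the Bay fleet: cooperation gives 20 each period; deviation gives 50 once then 6 forever.
  20/(1−δ) ≥ 50 + 6δ/(1−δ) ⇒ δ ≥ 30/44 = 15/22.
the Inlet co-op: cooperation gives 27 each period; deviation gives 61 once then 16 forever.
  δ ≥ 34/45.
Both must hold, so the binding constraint is the Inlet co-op's: δ ≥ 34/45.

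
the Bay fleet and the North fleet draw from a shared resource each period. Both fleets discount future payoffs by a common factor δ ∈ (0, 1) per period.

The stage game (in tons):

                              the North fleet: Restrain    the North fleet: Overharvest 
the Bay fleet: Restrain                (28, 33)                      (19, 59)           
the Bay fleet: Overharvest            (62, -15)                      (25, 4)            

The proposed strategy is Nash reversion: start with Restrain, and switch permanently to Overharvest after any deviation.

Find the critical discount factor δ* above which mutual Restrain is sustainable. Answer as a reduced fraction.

the Bay fleet: cooperation gives 28 each period; deviation gives 62 once then 25 forever.
  28/(1−δ) ≥ 62 + 25δ/(1−δ) ⇒ δ ≥ 34/37.
the North fleet: cooperation gives 33 each period; deviation gives 59 once then 4 forever.
  δ ≥ 26/55.
Both must hold, so the binding constraint is the Bay fleet's: δ ≥ 34/37.

34/37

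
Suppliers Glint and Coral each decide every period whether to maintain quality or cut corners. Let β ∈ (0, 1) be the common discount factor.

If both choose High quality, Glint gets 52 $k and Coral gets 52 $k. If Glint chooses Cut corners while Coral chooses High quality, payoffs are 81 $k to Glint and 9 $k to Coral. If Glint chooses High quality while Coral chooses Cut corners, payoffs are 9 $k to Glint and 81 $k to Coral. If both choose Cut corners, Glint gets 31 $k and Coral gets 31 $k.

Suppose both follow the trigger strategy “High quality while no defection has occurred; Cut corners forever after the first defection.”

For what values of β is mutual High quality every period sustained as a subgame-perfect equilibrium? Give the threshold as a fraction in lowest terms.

29/50

Cooperation forever yields 52 each period: 52/(1−β).
Deviating yields 81 once, then 31 forever: 81 + 31β/(1−β).
No profitable deviation requires 52/(1−β) ≥ 81 + 31β/(1−β).
Multiplying by (1−β): 52 ≥ 81(1−β) + 31β = 81 − 50β.
So 50β ≥ 29, i.e. β ≥ 29/50.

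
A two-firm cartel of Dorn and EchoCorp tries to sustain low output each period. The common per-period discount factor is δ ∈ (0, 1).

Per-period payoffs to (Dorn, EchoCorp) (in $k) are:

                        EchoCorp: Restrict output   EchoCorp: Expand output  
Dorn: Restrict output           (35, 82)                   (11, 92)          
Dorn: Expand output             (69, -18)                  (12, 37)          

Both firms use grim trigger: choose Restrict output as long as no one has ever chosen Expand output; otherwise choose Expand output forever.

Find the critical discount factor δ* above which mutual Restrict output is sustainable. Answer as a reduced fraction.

34/57

Dorn: cooperation gives 35 each period; deviation gives 69 once then 12 forever.
  35/(1−δ) ≥ 69 + 12δ/(1−δ) ⇒ δ ≥ 34/57.
EchoCorp: cooperation gives 82 each period; deviation gives 92 once then 37 forever.
  δ ≥ 10/55 = 2/11.
Both must hold, so the binding constraint is Dorn's: δ ≥ 34/57.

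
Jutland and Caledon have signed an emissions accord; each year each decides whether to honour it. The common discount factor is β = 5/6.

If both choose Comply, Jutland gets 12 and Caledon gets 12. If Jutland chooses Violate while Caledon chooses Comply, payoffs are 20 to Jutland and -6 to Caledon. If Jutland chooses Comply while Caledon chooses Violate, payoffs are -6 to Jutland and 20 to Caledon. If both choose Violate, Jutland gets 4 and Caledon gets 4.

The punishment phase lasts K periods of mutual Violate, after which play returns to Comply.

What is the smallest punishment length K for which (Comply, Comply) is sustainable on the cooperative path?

IC: β(1−β^K)/(1−β) ≥ (20−12)/(12−4) = 1.
With β = 5/6: need 1 − β^K ≥ 1·(1−5/6)/(5/6), i.e. β^K ≤ 0.8000.
Since (5/6)^1 = 0.8333 and (5/6)^2 = 0.6944, the smallest such K is 2.

2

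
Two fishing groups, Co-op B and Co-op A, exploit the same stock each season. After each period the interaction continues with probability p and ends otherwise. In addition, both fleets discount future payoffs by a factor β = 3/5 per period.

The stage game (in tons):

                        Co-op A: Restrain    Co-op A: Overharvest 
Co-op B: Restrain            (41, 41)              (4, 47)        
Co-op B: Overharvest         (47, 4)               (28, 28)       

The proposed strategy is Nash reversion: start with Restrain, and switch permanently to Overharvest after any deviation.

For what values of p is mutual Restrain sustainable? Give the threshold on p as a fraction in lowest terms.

With continuation probability p and discount β, the effective per-period discount factor is βp.
Grim-trigger IC: βp ≥ (47−41)/(47−28) = 6/19.
So p ≥ (6/19)/(3/5) = 10/19.

10/19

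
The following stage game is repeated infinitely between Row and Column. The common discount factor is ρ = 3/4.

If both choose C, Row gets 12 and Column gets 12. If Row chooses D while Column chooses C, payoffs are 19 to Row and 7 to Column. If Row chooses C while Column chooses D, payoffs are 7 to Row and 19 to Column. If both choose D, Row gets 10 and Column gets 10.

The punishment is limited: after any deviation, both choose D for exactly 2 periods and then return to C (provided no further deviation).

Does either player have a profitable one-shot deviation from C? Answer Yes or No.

Yes

IC: ρ+…+ρ^2 ≥ (19−12)/(12−10) = 7/2.
At ρ = 3/4: partial sum = 1.3125 < 3.5000. Cooperation not sustainable.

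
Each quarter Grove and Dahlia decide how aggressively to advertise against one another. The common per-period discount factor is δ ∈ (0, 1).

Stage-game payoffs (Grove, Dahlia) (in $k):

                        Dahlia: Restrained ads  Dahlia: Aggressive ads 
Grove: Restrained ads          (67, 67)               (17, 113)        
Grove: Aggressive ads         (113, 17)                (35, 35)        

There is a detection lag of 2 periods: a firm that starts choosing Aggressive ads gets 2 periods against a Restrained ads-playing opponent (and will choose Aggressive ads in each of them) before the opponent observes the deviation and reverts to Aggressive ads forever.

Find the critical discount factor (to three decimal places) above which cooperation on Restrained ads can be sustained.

The best deviation is to choose Aggressive ads for all 2 undetected periods, earning 113 each, then 35 forever once detected.
Deviation value: 113(1−δ^2)/(1−δ) + 35δ^2/(1−δ); cooperation value: 67/(1−δ).
IC: 67 ≥ 113(1−δ^2) + 35δ^2 = 113 − 78δ^2.
So δ^2 ≥ 46/78 = 23/39, giving δ ≥ (23/39)^(1/2) ≈ 0.768.

0.768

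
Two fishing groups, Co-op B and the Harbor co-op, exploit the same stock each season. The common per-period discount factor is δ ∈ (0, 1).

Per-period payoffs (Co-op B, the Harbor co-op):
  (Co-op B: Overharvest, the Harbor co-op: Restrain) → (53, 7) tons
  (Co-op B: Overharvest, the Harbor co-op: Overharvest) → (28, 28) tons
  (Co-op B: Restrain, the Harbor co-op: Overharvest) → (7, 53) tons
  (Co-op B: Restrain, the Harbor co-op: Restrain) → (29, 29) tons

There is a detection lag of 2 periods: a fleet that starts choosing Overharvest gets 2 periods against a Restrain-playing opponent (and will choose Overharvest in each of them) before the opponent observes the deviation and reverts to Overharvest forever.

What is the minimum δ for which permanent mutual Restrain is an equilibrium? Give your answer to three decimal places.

0.980

The best deviation is to choose Overharvest for all 2 undetected periods, earning 53 each, then 28 forever once detected.
Deviation value: 53(1−δ^2)/(1−δ) + 28δ^2/(1−δ); cooperation value: 29/(1−δ).
IC: 29 ≥ 53(1−δ^2) + 28δ^2 = 53 − 25δ^2.
So δ^2 ≥ 24/25, giving δ ≥ (24/25)^(1/2) ≈ 0.980.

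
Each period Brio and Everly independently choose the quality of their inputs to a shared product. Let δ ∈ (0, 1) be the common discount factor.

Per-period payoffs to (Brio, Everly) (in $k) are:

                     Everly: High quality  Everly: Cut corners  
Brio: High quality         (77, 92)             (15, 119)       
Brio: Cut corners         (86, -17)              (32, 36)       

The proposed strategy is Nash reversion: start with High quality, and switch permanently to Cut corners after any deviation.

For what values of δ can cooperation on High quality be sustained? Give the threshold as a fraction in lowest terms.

Brio's threshold: (86−77)/(86−32) = 1/6.
Everly's threshold: (119−92)/(119−36) = 27/83.
1/6 < 27/83, so Everly binds and δ* = 27/83.

27/83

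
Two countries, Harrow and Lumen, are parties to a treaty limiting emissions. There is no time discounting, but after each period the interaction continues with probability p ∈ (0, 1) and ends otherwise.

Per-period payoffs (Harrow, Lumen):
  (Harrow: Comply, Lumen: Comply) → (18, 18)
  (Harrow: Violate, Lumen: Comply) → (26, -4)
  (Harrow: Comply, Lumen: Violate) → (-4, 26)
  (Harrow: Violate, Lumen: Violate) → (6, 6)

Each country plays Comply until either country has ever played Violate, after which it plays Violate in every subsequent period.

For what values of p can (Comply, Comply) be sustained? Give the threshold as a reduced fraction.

Expected cooperation value is 18 + p·18 + p²·18 + … = 18/(1−p); deviation gives 26 + p·6/(1−p).
18 ≥ 26(1−p) + 6p ⇒ 20p ≥ 8 ⇒ p ≥ 8/20 = 2/5.

2/5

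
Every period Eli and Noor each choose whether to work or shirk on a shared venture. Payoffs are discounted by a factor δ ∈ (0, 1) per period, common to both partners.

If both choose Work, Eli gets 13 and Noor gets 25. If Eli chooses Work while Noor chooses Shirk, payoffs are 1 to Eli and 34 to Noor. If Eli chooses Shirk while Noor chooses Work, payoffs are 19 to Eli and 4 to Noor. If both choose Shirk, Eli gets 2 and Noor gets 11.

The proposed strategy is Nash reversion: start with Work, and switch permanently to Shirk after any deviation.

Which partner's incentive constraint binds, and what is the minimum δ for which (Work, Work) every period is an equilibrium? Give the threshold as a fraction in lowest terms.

Eli's threshold: (19−13)/(19−2) = 6/17.
Noor's threshold: (34−25)/(34−11) = 9/23.
6/17 < 9/23, so Noor binds and δ* = 9/23.

Noor; δ ≥ 9/23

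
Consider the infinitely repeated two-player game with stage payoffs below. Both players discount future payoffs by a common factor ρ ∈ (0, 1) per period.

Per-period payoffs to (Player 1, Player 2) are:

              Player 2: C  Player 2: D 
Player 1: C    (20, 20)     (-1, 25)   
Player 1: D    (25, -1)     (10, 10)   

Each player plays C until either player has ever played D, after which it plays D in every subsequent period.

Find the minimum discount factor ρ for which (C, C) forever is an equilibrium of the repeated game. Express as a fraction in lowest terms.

1/3

One-period gain from deviating is 25 − 20 = 5. The loss is 20 − 10 = 10 in every subsequent period, with present value 10·ρ/(1−ρ).
Deviation is unprofitable when 10·ρ/(1−ρ) ≥ 5, i.e. ρ/(1−ρ) ≥ 1/2.
Equivalently ρ ≥ 5/(5+10) = 1/3.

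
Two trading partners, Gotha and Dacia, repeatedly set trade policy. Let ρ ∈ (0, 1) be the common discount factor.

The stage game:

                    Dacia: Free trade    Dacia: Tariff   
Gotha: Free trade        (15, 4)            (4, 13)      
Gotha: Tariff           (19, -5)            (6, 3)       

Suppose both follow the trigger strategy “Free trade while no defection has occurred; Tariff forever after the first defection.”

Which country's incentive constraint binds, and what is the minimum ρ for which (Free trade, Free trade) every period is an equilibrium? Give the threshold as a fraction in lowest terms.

Gotha: cooperation gives 15 each period; deviation gives 19 once then 6 forever.
  15/(1−ρ) ≥ 19 + 6ρ/(1−ρ) ⇒ ρ ≥ 4/13.
Dacia: cooperation gives 4 each period; deviation gives 13 once then 3 forever.
  ρ ≥ 9/10.
Both must hold, so the binding constraint is Dacia's: ρ ≥ 9/10.

Dacia; ρ ≥ 9/10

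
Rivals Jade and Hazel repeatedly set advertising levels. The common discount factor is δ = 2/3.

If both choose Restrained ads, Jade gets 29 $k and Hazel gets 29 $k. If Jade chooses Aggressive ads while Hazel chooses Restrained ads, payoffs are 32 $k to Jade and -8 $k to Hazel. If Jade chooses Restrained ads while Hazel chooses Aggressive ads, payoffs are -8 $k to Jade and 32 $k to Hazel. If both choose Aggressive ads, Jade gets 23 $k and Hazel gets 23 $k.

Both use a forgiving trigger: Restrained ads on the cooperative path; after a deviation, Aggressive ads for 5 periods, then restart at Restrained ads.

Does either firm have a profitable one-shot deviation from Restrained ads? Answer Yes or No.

A one-shot deviation gives 32 now, then 23 for 5 periods, then back to 29.
Gain from deviating: (32−29) today; loss: (29−23) in each of the next 5 periods.
No-deviation condition: (29−23)(δ+…+δ^5) ≥ 32−29, i.e. δ+…+δ^5 ≥ 1/2.
At δ = 2/3: δ+…+δ^5 = 1.7366 ≥ 0.5000.
So cooperation is sustainable.

No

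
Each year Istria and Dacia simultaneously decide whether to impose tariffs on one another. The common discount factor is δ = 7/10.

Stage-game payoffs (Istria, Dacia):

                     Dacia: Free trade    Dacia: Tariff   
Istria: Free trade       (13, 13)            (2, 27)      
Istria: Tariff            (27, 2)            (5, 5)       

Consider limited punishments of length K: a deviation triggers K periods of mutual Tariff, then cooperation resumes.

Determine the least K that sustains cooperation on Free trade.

4

No profitable deviation requires (13−5)(δ+…+δ^K) ≥ 27−13, i.e. δ+…+δ^K ≥ 7/4 ≈ 1.7500.
With δ = 7/10, the partial sums are K=1: 0.7000, K=2: 1.1900, K=3: 1.5330, K=4: 1.7731.
K = 4 is the first length at which the sum reaches 1.7500.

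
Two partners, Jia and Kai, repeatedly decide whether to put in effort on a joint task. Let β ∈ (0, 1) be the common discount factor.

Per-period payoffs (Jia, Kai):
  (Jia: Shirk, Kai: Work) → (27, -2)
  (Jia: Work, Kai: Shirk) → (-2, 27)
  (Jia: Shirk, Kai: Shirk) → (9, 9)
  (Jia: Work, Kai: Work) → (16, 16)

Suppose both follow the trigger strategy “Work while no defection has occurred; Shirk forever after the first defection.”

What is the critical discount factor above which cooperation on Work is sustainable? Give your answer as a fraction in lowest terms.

Under grim trigger the critical discount factor is (T−C)/(T−P) with T = 27, C = 16, P = 9.
β* = (27−16)/(27−9) = 11/18.

11/18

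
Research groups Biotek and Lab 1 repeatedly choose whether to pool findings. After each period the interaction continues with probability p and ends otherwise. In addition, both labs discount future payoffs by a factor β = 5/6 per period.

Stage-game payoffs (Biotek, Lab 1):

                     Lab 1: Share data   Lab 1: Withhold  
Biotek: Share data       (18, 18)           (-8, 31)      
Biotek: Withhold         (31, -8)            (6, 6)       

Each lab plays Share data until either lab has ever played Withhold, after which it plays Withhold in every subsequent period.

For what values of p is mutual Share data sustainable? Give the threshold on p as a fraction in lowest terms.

78/125

With continuation probability p and discount β, the effective per-period discount factor is βp.
Grim-trigger IC: βp ≥ (31−18)/(31−6) = 13/25.
So p ≥ (13/25)/(5/6) = 78/125.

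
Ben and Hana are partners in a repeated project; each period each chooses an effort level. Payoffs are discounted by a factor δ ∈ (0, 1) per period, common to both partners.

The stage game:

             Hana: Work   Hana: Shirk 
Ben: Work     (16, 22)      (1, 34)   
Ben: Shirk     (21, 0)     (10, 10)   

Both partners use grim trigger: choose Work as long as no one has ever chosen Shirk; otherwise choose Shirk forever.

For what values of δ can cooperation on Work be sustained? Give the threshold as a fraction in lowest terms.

1/2

Ben's threshold: (21−16)/(21−10) = 5/11.
Hana's threshold: (34−22)/(34−10) = 1/2.
5/11 < 1/2, so Hana binds and δ* = 1/2.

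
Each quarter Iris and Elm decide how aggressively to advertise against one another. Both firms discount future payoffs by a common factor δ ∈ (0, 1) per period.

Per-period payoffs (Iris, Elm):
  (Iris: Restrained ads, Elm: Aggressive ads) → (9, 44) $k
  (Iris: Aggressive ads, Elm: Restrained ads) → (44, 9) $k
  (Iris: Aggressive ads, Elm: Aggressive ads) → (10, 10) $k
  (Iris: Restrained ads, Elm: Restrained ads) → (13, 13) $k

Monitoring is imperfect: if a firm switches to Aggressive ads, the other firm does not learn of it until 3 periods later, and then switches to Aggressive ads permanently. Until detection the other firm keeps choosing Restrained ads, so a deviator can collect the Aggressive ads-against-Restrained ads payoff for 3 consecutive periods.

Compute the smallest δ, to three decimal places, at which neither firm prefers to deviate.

0.970

A deviator earns 44 for 3 periods, then 10 forever; cooperating earns 13 forever. Multiplying the IC by (1−δ):
13 ≥ 44(1−δ^3) + 10δ^3, so 34·δ^3 ≥ 31 and δ^3 ≥ 31/34.
δ ≥ (31/34)^(1/3) ≈ 0.970.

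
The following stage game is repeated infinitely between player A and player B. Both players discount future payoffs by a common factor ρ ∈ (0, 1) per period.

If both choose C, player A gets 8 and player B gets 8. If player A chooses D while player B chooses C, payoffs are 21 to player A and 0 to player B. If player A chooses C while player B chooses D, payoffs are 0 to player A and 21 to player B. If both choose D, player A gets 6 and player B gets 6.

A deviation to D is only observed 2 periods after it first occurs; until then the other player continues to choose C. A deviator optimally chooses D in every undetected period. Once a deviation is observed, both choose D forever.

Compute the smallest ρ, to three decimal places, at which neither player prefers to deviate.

0.931

The best deviation is to choose D for all 2 undetected periods, earning 21 each, then 6 forever once detected.
Deviation value: 21(1−ρ^2)/(1−ρ) + 6ρ^2/(1−ρ); cooperation value: 8/(1−ρ).
IC: 8 ≥ 21(1−ρ^2) + 6ρ^2 = 21 − 15ρ^2.
So ρ^2 ≥ 13/15, giving ρ ≥ (13/15)^(1/2) ≈ 0.931.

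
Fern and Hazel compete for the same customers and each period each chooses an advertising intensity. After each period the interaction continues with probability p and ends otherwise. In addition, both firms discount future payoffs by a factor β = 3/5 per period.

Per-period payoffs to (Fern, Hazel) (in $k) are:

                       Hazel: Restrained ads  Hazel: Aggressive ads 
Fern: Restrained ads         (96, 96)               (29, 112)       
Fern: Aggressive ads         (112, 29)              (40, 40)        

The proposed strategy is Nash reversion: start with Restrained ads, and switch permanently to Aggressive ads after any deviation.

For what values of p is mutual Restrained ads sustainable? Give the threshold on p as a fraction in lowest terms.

10/27

Expected continuation weight on next period's payoff is β·p = 3/5·p, which plays the role of the discount factor.
Cooperation requires 3/5·p ≥ (112−96)/(112−40) = 2/9, hence p ≥ 10/27.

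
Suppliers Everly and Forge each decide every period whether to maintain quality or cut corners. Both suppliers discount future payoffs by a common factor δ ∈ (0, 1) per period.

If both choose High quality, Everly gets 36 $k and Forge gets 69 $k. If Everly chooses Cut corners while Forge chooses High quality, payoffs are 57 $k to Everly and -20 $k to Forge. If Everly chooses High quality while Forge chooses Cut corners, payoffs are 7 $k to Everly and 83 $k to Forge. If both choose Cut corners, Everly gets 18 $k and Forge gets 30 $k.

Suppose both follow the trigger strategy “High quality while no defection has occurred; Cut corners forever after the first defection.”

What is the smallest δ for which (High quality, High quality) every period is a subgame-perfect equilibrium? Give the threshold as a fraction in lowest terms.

Everly's threshold: (57−36)/(57−18) = 7/13.
Forge's threshold: (83−69)/(83−30) = 14/53.
7/13 > 14/53, so Everly binds and δ* = 7/13.

7/13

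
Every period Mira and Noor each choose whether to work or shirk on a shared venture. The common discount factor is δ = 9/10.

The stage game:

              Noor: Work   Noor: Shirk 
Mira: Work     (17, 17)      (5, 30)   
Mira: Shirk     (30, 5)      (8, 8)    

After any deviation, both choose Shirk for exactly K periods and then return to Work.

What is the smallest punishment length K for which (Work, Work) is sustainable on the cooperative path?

IC: δ(1−δ^K)/(1−δ) ≥ (30−17)/(17−8) = 13/9.
With δ = 9/10: need 1 − δ^K ≥ 13/9·(1−9/10)/(9/10), i.e. δ^K ≤ 0.8395.
Since (9/10)^1 = 0.9000 and (9/10)^2 = 0.8100, the smallest such K is 2.

2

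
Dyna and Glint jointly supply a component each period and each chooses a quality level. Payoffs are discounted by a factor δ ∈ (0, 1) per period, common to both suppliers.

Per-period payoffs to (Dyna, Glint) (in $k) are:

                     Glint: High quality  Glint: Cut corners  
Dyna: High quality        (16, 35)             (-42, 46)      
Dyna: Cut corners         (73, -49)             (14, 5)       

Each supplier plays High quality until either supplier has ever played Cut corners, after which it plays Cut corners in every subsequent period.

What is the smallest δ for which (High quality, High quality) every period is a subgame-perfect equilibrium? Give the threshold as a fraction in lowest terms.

57/59

Dyna: cooperation gives 16 each period; deviation gives 73 once then 14 forever.
  16/(1−δ) ≥ 73 + 14δ/(1−δ) ⇒ δ ≥ 57/59.
Glint: cooperation gives 35 each period; deviation gives 46 once then 5 forever.
  δ ≥ 11/41.
Both must hold, so the binding constraint is Dyna's: δ ≥ 57/59.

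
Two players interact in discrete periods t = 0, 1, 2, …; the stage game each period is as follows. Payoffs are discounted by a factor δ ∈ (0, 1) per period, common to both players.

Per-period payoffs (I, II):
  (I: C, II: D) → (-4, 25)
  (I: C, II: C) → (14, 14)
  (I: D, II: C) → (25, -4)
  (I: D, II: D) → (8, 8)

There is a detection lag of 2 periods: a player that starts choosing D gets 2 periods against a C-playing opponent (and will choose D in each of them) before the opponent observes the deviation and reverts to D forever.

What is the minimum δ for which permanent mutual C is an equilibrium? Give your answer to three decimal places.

Deviating for the 2 undetected periods gains 25−14 = 11 per period over cooperation, then loses 14−8 = 6 per period forever once punishment starts.
Gain: 11(1 + δ + … + δ^1); loss: 6·δ^2/(1−δ).
No profitable deviation ⇔ 11(1−δ^2) ≤ 6·δ^2, i.e. δ^2 ≥ 11/(11+6) = 11/17.
Hence δ ≥ (11/17)^(1/2) ≈ 0.804.

0.804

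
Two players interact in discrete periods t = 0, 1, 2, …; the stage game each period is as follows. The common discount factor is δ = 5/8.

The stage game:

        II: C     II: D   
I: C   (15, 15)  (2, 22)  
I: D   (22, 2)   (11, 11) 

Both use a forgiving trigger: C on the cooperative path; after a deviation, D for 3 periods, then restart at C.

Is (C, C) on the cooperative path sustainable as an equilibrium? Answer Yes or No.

A one-shot deviation gives 22 now, then 11 for 3 periods, then back to 15.
Gain from deviating: (22−15) today; loss: (15−11) in each of the next 3 periods.
No-deviation condition: (15−11)(δ+…+δ^3) ≥ 22−15, i.e. δ+…+δ^3 ≥ 7/4.
At δ = 5/8: δ+…+δ^3 = 1.2598 < 1.7500.
So cooperation is not sustainable.

No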